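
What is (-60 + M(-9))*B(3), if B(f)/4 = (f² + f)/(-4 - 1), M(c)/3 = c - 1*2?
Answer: 4464/5 ≈ 892.80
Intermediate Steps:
M(c) = -6 + 3*c (M(c) = 3*(c - 1*2) = 3*(c - 2) = 3*(-2 + c) = -6 + 3*c)
B(f) = -4*f/5 - 4*f²/5 (B(f) = 4*((f² + f)/(-4 - 1)) = 4*((f + f²)/(-5)) = 4*((f + f²)*(-⅕)) = 4*(-f/5 - f²/5) = -4*f/5 - 4*f²/5)
(-60 + M(-9))*B(3) = (-60 + (-6 + 3*(-9)))*(-⅘*3*(1 + 3)) = (-60 + (-6 - 27))*(-⅘*3*4) = (-60 - 33)*(-48/5) = -93*(-48/5) = 4464/5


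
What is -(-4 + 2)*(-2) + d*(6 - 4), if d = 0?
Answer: -4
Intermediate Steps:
-(-4 + 2)*(-2) + d*(6 - 4) = -(-4 + 2)*(-2) + 0*(6 - 4) = -1*(-2)*(-2) + 0*2 = 2*(-2) + 0 = -4 + 0 = -4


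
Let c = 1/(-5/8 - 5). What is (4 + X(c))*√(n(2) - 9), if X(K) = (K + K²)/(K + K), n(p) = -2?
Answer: 397*I*√11/90 ≈ 14.63*I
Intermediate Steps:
c = -8/45 (c = 1/(-5*⅛ - 5) = 1/(-5/8 - 5) = 1/(-45/8) = -8/45 ≈ -0.17778)
X(K) = (K + K²)/(2*K) (X(K) = (K + K²)/((2*K)) = (K + K²)*(1/(2*K)) = (K + K²)/(2*K))
(4 + X(c))*√(n(2) - 9) = (4 + (½ + (½)*(-8/45)))*√(-2 - 9) = (4 + (½ - 4/45))*√(-11) = (4 + 37/90)*(I*√11) = 397*(I*√11)/90 = 397*I*√11/90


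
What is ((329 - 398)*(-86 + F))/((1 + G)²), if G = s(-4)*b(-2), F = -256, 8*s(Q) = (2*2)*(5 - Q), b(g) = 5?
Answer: 94392/2209 ≈ 42.731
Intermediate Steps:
s(Q) = 5/2 - Q/2 (s(Q) = ((2*2)*(5 - Q))/8 = (4*(5 - Q))/8 = (20 - 4*Q)/8 = 5/2 - Q/2)
G = 45/2 (G = (5/2 - ½*(-4))*5 = (5/2 + 2)*5 = (9/2)*5 = 45/2 ≈ 22.500)
((329 - 398)*(-86 + F))/((1 + G)²) = ((329 - 398)*(-86 - 256))/((1 + 45/2)²) = (-69*(-342))/((47/2)²) = 23598/(2209/4) = 23598*(4/2209) = 94392/2209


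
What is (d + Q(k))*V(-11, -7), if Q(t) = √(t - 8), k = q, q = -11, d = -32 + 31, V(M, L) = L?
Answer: 7 - 7*I*√19 ≈ 7.0 - 30.512*I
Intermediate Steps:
d = -1
k = -11
Q(t) = √(-8 + t)
(d + Q(k))*V(-11, -7) = (-1 + √(-8 - 11))*(-7) = (-1 + √(-19))*(-7) = (-1 + I*√19)*(-7) = 7 - 7*I*√19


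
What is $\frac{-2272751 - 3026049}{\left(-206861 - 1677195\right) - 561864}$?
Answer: $\frac{66235}{30574} \approx 2.1664$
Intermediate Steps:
$\frac{-2272751 - 3026049}{\left(-206861 - 1677195\right) - 561864} = - \frac{5298800}{-1884056 - 561864} = - \frac{5298800}{-2445920} = \left(-5298800\right) \left(- \frac{1}{2445920}\right) = \frac{66235}{30574}$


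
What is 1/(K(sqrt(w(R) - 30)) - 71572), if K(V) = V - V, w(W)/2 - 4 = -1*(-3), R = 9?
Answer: -1/71572 ≈ -1.3972e-5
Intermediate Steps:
w(W) = 14 (w(W) = 8 + 2*(-1*(-3)) = 8 + 2*3 = 8 + 6 = 14)
K(V) = 0
1/(K(sqrt(w(R) - 30)) - 71572) = 1/(0 - 71572) = 1/(-71572) = -1/71572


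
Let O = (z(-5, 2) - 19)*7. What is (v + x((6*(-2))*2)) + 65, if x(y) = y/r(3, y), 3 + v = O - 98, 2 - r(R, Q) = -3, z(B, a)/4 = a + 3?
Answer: -169/5 ≈ -33.800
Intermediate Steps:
z(B, a) = 12 + 4*a (z(B, a) = 4*(a + 3) = 4*(3 + a) = 12 + 4*a)
r(R, Q) = 5 (r(R, Q) = 2 - 1*(-3) = 2 + 3 = 5)
O = 7 (O = ((12 + 4*2) - 19)*7 = ((12 + 8) - 19)*7 = (20 - 19)*7 = 1*7 = 7)
v = -94 (v = -3 + (7 - 98) = -3 - 91 = -94)
x(y) = y/5
(v + x((6*(-2))*2)) + 65 = (-94 + ((6*(-2))*2)/5) + 65 = (-94 + (-12*2)/5) + 65 = (-94 + (⅕)*(-24)) + 65 = (-94 - 24/5) + 65 = -494/5 + 65 = -169/5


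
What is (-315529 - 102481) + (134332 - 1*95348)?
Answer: -379026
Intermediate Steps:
(-315529 - 102481) + (134332 - 1*95348) = -418010 + (134332 - 95348) = -418010 + 38984 = -379026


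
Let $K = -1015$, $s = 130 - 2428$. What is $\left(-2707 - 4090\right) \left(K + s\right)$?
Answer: $22518461$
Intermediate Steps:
$s = -2298$
$\left(-2707 - 4090\right) \left(K + s\right) = \left(-2707 - 4090\right) \left(-1015 - 2298\right) = \left(-6797\right) \left(-3313\right) = 22518461$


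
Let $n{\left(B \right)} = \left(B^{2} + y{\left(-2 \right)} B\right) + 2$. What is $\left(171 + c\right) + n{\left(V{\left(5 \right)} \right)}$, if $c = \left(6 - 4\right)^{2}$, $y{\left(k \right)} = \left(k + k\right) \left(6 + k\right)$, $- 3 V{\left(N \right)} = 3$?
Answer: $194$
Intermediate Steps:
$V{\left(N \right)} = -1$ ($V{\left(N \right)} = \left(- \frac{1}{3}\right) 3 = -1$)
$y{\left(k \right)} = 2 k \left(6 + k\right)$
$c = 4$ ($c = 2^{2} = 4$)
$n{\left(B \right)} = 2 + B^{2} - 16 B$ ($n{\left(B \right)} = \left(B^{2} + 2 \left(-2\right) \left(6 - 2\right) B\right) + 2 = \left(B^{2} + 2 \left(-2\right) 4 B\right) + 2 = \left(B^{2} - 16 B\right) + 2 = 2 + B^{2} - 16 B$)
$\left(171 + c\right) + n{\left(V{\left(5 \right)} \right)} = \left(171 + 4\right) + \left(2 + \left(-1\right)^{2} - -16\right) = 175 + \left(2 + 1 + 16\right) = 175 + 19 = 194$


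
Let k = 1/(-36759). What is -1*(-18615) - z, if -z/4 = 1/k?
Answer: -128421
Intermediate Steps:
k = -1/36759 ≈ -2.7204e-5
z = 147036 (z = -4/(-1/36759) = -4*(-36759) = 147036)
-1*(-18615) - z = -1*(-18615) - 1*147036 = 18615 - 147036 = -128421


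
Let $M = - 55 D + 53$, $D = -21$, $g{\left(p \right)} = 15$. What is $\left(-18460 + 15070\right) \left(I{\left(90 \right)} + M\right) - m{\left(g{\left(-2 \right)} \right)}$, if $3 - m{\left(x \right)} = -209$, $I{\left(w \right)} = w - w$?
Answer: $-4095332$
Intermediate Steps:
$I{\left(w \right)} = 0$
$M = 1208$ ($M = \left(-55\right) \left(-21\right) + 53 = 1155 + 53 = 1208$)
$m{\left(x \right)} = 212$ ($m{\left(x \right)} = 3 - -209 = 3 + 209 = 212$)
$\left(-18460 + 15070\right) \left(I{\left(90 \right)} + M\right) - m{\left(g{\left(-2 \right)} \right)} = \left(-18460 + 15070\right) \left(0 + 1208\right) - 212 = \left(-3390\right) 1208 - 212 = -4095120 - 212 = -4095332$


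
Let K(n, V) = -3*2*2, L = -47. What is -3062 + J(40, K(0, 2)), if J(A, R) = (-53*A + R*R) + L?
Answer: -5085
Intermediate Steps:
K(n, V) = -12 (K(n, V) = -6*2 = -12)
J(A, R) = -47 + R² - 53*A (J(A, R) = (-53*A + R*R) - 47 = (-53*A + R²) - 47 = (R² - 53*A) - 47 = -47 + R² - 53*A)
-3062 + J(40, K(0, 2)) = -3062 + (-47 + (-12)² - 53*40) = -3062 + (-47 + 144 - 2120) = -3062 - 2023 = -5085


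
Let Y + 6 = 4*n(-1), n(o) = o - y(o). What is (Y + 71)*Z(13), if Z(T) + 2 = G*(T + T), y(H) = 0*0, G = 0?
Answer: -122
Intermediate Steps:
y(H) = 0
Z(T) = -2 (Z(T) = -2 + 0*(T + T) = -2 + 0*(2*T) = -2 + 0 = -2)
n(o) = o (n(o) = o - 1*0 = o + 0 = o)
Y = -10 (Y = -6 + 4*(-1) = -6 - 4 = -10)
(Y + 71)*Z(13) = (-10 + 71)*(-2) = 61*(-2) = -122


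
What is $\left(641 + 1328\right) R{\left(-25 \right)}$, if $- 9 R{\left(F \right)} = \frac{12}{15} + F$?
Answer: $\frac{238249}{45} \approx 5294.4$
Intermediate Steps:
$R{\left(F \right)} = - \frac{4}{45} - \frac{F}{9}$ ($R{\left(F \right)} = - \frac{\frac{12}{15} + F}{9} = - \frac{12 \cdot \frac{1}{15} + F}{9} = - \frac{\frac{4}{5} + F}{9} = - \frac{4}{45} - \frac{F}{9}$)
$\left(641 + 1328\right) R{\left(-25 \right)} = \left(641 + 1328\right) \left(- \frac{4}{45} - - \frac{25}{9}\right) = 1969 \left(- \frac{4}{45} + \frac{25}{9}\right) = 1969 \cdot \frac{121}{45} = \frac{238249}{45}$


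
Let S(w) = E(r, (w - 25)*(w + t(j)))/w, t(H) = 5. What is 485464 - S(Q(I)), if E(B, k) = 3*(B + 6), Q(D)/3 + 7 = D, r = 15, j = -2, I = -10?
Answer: 8252909/17 ≈ 4.8547e+5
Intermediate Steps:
Q(D) = -21 + 3*D
E(B, k) = 18 + 3*B (E(B, k) = 3*(6 + B) = 18 + 3*B)
S(w) = 63/w (S(w) = (18 + 3*15)/w = (18 + 45)/w = 63/w)
485464 - S(Q(I)) = 485464 - 63/(-21 + 3*(-10)) = 485464 - 63/(-21 - 30) = 485464 - 63/(-51) = 485464 - 63*(-1)/51 = 485464 - 1*(-21/17) = 485464 + 21/17 = 8252909/17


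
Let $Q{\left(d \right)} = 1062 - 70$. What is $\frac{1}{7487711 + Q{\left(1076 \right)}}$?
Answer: $\frac{1}{7488703} \approx 1.3353 \cdot 10^{-7}$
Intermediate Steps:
$Q{\left(d \right)} = 992$ ($Q{\left(d \right)} = 1062 - 70 = 992$)
$\frac{1}{7487711 + Q{\left(1076 \right)}} = \frac{1}{7487711 + 992} = \frac{1}{7488703}$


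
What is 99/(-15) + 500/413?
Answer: -11129/2065 ≈ -5.3893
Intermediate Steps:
99/(-15) + 500/413 = 99*(-1/15) + 500*(1/413) = -33/5 + 500/413 = -11129/2065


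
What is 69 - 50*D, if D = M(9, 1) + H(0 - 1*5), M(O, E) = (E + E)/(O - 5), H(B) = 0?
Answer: 44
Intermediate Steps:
M(O, E) = 2*E/(-5 + O) (M(O, E) = (2*E)/(-5 + O) = 2*E/(-5 + O))
D = 1/2 (D = 2*1/(-5 + 9) + 0 = 2*1/4 + 0 = 2*1*(1/4) + 0 = 1/2 + 0 = 1/2 ≈ 0.50000)
69 - 50*D = 69 - 50*1/2 = 69 - 25 = 44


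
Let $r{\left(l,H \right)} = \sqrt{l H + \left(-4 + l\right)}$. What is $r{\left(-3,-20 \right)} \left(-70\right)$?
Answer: $- 70 \sqrt{53} \approx -509.61$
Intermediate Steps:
$r{\left(l,H \right)} = \sqrt{-4 + l + H l}$ ($r{\left(l,H \right)} = \sqrt{H l + \left(-4 + l\right)} = \sqrt{-4 + l + H l}$)
$r{\left(-3,-20 \right)} \left(-70\right) = \sqrt{-4 - 3 - -60} \left(-70\right) = \sqrt{-4 - 3 + 60} \left(-70\right) = \sqrt{53} \left(-70\right) = - 70 \sqrt{53}$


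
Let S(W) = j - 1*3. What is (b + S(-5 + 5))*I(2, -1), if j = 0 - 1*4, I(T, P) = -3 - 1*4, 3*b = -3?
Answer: 56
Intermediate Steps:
b = -1 (b = (⅓)*(-3) = -1)
I(T, P) = -7 (I(T, P) = -3 - 4 = -7)
j = -4 (j = 0 - 4 = -4)
S(W) = -7 (S(W) = -4 - 1*3 = -4 - 3 = -7)
(b + S(-5 + 5))*I(2, -1) = (-1 - 7)*(-7) = -8*(-7) = 56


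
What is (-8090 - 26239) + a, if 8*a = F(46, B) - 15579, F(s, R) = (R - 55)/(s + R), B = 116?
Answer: -47014121/1296 ≈ -36276.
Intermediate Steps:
F(s, R) = (-55 + R)/(R + s)
a = -2523737/1296 (a = ((-55 + 116)/(116 + 46) - 15579)/8 = (61/162 - 15579)/8 = (1/8)*(-2523737/162) = -2523737/1296 ≈ -1947.3)
(-8090 - 26239) + a = (-8090 - 26239) - 2523737/1296 = -34329 - 2523737/1296 = -47014121/1296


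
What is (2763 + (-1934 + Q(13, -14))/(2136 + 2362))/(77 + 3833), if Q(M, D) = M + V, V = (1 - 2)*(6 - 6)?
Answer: 12426053/17587180 ≈ 0.70654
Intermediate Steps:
V = 0 (V = -1*0 = 0)
Q(M, D) = M (Q(M, D) = M + 0 = M)
(2763 + (-1934 + Q(13, -14))/(2136 + 2362))/(77 + 3833) = (2763 + (-1934 + 13)/(2136 + 2362))/(77 + 3833) = (2763 - 1921/4498)/3910 = (2763 - 1921*1/4498)*(1/3910) = (2763 - 1921/4498)*(1/3910) = (12426053/4498)*(1/3910) = 12426053/17587180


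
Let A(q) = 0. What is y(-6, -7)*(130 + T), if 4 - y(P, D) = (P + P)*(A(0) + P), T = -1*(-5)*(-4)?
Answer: -7480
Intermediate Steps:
T = -20 (T = 5*(-4) = -20)
y(P, D) = 4 - 2*P² (y(P, D) = 4 - (P + P)*(0 + P) = 4 - 2*P*P = 4 - 2*P²)
y(-6, -7)*(130 + T) = (4 - 2*(-6)²)*(130 - 20) = (4 - 2*36)*110 = (4 - 72)*110 = -68*110 = -7480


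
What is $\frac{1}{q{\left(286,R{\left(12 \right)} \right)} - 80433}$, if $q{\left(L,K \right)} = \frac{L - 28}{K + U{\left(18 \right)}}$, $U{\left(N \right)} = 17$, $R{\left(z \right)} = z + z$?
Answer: $- \frac{41}{3297495} \approx -1.2434 \cdot 10^{-5}$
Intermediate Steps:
$R{\left(z \right)} = 2 z$
$q{\left(L,K \right)} = \frac{-28 + L}{17 + K}$ ($q{\left(L,K \right)} = \frac{L - 28}{K + 17} = \frac{-28 + L}{17 + K}$)
$\frac{1}{q{\left(286,R{\left(12 \right)} \right)} - 80433} = \frac{1}{\frac{-28 + 286}{17 + 2 \cdot 12} - 80433} = \frac{1}{\frac{1}{17 + 24} \cdot 258 - 80433} = \frac{1}{\frac{1}{41} \cdot 258 - 80433} = \frac{1}{\frac{258}{41} - 80433} = \frac{1}{- \frac{3297495}{41}} = - \frac{41}{3297495}$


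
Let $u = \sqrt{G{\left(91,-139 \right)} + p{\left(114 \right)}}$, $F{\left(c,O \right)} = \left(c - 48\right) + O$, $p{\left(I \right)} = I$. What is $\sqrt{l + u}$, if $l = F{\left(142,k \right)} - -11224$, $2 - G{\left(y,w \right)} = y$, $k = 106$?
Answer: $\sqrt{11429} \approx 106.91$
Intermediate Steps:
$G{\left(y,w \right)} = 2 - y$
$F{\left(c,O \right)} = -48 + O + c$ ($F{\left(c,O \right)} = \left(-48 + c\right) + O = -48 + O + c$)
$u = 5$ ($u = \sqrt{\left(2 - 91\right) + 114} = \sqrt{-89 + 114} = \sqrt{25} = 5$)
$l = 11424$ ($l = \left(-48 + 106 + 142\right) - -11224 = 200 + 11224 = 11424$)
$\sqrt{l + u} = \sqrt{11424 + 5} = \sqrt{11429}$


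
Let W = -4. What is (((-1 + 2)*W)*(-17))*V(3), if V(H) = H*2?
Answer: 408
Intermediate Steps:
V(H) = 2*H
(((-1 + 2)*W)*(-17))*V(3) = (((-1 + 2)*(-4))*(-17))*(2*3) = ((1*(-4))*(-17))*6 = -4*(-17)*6 = 68*6 = 408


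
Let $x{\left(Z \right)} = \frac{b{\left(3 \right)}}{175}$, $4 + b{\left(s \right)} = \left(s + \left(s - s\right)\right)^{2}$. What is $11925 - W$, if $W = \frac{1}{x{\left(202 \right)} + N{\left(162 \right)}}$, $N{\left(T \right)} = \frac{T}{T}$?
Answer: $\frac{429265}{36} \approx 11924.0$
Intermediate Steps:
$b{\left(s \right)} = -4 + s^{2}$ ($b{\left(s \right)} = -4 + \left(s + \left(s - s\right)\right)^{2} = -4 + \left(s + 0\right)^{2} = -4 + s^{2}$)
$N{\left(T \right)} = 1$
$x{\left(Z \right)} = \frac{1}{35}$ ($x{\left(Z \right)} = \frac{-4 + 3^{2}}{175} = \left(-4 + 9\right) \frac{1}{175} = 5 \cdot \frac{1}{175} = \frac{1}{35}$)
$W = \frac{35}{36}$ ($W = \frac{1}{\frac{1}{35} + 1} = \frac{1}{\frac{36}{35}} = \frac{35}{36} \approx 0.97222$)
$11925 - W = 11925 - \frac{35}{36} = \frac{429265}{36}$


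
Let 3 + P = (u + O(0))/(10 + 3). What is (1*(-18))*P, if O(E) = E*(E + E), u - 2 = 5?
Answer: 576/13 ≈ 44.308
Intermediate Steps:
u = 7 (u = 2 + 5 = 7)
O(E) = 2*E**2 (O(E) = E*(2*E) = 2*E**2)
P = -32/13 (P = -3 + (7 + 2*0**2)/(10 + 3) = -3 + (7 + 2*0)/13 = -3 + (7 + 0)*(1/13) = -3 + 7*(1/13) = -3 + 7/13 = -32/13 ≈ -2.4615)
(1*(-18))*P = (1*(-18))*(-32/13) = -18*(-32/13) = 576/13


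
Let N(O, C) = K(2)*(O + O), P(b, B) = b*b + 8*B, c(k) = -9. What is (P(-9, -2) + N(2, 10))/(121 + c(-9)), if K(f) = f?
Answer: 73/112 ≈ 0.65179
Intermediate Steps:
P(b, B) = b**2 + 8*B
N(O, C) = 4*O (N(O, C) = 2*(O + O) = 2*(2*O) = 4*O)
(P(-9, -2) + N(2, 10))/(121 + c(-9)) = (((-9)**2 + 8*(-2)) + 4*2)/(121 - 9) = ((81 - 16) + 8)/112 = (65 + 8)*(1/112) = 73*(1/112) = 73/112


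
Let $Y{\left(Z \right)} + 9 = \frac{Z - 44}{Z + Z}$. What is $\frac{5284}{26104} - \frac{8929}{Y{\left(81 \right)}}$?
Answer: $\frac{9441723089}{9273446} \approx 1018.1$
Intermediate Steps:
$Y{\left(Z \right)} = -9 + \frac{-44 + Z}{2 Z}$ ($Y{\left(Z \right)} = -9 + \frac{Z - 44}{Z + Z} = -9 + \frac{-44 + Z}{2 Z}$)
$\frac{5284}{26104} - \frac{8929}{Y{\left(81 \right)}} = \frac{5284}{26104} - \frac{8929}{- \frac{17}{2} - \frac{22}{81}} = 5284 \cdot \frac{1}{26104} - \frac{8929}{- \frac{17}{2} - \frac{22}{81}} = \frac{1321}{6526} - \frac{8929}{- \frac{17}{2} - \frac{22}{81}} = \frac{1321}{6526} - \frac{8929}{- \frac{1421}{162}} = \frac{1321}{6526} - - \frac{1446498}{1421} = \frac{1321}{6526} + \frac{1446498}{1421} = \frac{9441723089}{9273446}$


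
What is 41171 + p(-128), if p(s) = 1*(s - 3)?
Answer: 41040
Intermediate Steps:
p(s) = -3 + s (p(s) = 1*(-3 + s) = -3 + s)
41171 + p(-128) = 41171 + (-3 - 128) = 41171 - 131 = 41040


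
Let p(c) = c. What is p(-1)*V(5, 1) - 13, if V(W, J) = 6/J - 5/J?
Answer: -14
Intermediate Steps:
V(W, J) = 1/J
p(-1)*V(5, 1) - 13 = -1/1 - 13 = -1*1 - 13 = -1 - 13 = -14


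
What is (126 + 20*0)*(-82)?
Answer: -10332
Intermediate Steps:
(126 + 20*0)*(-82) = (126 + 0)*(-82) = 126*(-82) = -10332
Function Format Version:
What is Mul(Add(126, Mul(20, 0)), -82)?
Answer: -10332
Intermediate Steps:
Mul(Add(126, Mul(20, 0)), -82) = Mul(Add(126, 0), -82) = Mul(126, -82) = -10332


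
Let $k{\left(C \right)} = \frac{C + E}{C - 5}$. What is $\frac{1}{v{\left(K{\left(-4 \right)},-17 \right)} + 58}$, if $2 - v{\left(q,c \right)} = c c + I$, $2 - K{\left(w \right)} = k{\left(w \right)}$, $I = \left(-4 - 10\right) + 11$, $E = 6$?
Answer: $- \frac{1}{226} \approx -0.0044248$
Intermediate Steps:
$I = -3$ ($I = -14 + 11 = -3$)
$k{\left(C \right)} = \frac{6 + C}{-5 + C}$ ($k{\left(C \right)} = \frac{C + 6}{C - 5} = \frac{6 + C}{-5 + C}$)
$K{\left(w \right)} = 2 - \frac{6 + w}{-5 + w}$
$v{\left(q,c \right)} = 5 - c^{2}$ ($v{\left(q,c \right)} = 2 - \left(c c - 3\right) = 2 - \left(c^{2} - 3\right) = 2 - \left(-3 + c^{2}\right) = 5 - c^{2}$)
$\frac{1}{v{\left(K{\left(-4 \right)},-17 \right)} + 58} = \frac{1}{\left(5 - \left(-17\right)^{2}\right) + 58} = \frac{1}{\left(5 - 289\right) + 58} = \frac{1}{-284 + 58} = \frac{1}{-226} = - \frac{1}{226}$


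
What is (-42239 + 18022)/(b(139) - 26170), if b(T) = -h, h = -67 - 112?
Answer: 24217/25991 ≈ 0.93175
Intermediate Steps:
h = -179
b(T) = 179 (b(T) = -1*(-179) = 179)
(-42239 + 18022)/(b(139) - 26170) = (-42239 + 18022)/(179 - 26170) = -24217/(-25991) = -24217*(-1/25991) = 24217/25991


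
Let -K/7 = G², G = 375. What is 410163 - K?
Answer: 1394538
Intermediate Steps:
K = -984375 (K = -7*375² = -7*140625 = -984375)
410163 - K = 410163 - 1*(-984375) = 410163 + 984375 = 1394538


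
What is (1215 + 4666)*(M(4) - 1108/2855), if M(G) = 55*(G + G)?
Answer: 7381196052/2855 ≈ 2.5854e+6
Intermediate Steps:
M(G) = 110*G (M(G) = 55*(2*G) = 110*G)
(1215 + 4666)*(M(4) - 1108/2855) = (1215 + 4666)*(110*4 - 1108/2855) = 5881*(440 - 1108*1/2855) = 5881*(440 - 1108/2855) = 5881*(1255092/2855) = 7381196052/2855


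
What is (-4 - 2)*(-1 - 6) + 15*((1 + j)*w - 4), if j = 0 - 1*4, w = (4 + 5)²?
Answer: -3663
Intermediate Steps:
w = 81 (w = 9² = 81)
j = -4 (j = 0 - 4 = -4)
(-4 - 2)*(-1 - 6) + 15*((1 + j)*w - 4) = (-4 - 2)*(-1 - 6) + 15*((1 - 4)*81 - 4) = -6*(-7) + 15*(-3*81 - 4) = 42 + 15*(-243 - 4) = 42 + 15*(-247) = 42 - 3705 = -3663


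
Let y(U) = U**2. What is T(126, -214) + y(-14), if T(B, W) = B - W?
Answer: 536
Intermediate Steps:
T(126, -214) + y(-14) = (126 - 1*(-214)) + (-14)**2 = (126 + 214) + 196 = 340 + 196 = 536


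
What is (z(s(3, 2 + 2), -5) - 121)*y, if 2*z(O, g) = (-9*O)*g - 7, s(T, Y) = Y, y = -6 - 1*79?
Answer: 5865/2 ≈ 2932.5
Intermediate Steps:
y = -85 (y = -6 - 79 = -85)
z(O, g) = -7/2 - 9*O*g/2 (z(O, g) = ((-9*O)*g - 7)/2 = (-9*O*g - 7)/2 = (-7 - 9*O*g)/2 = -7/2 - 9*O*g/2)
(z(s(3, 2 + 2), -5) - 121)*y = ((-7/2 - 9/2*(2 + 2)*(-5)) - 121)*(-85) = ((-7/2 - 9/2*4*(-5)) - 121)*(-85) = ((-7/2 + 90) - 121)*(-85) = (173/2 - 121)*(-85) = -69/2*(-85) = 5865/2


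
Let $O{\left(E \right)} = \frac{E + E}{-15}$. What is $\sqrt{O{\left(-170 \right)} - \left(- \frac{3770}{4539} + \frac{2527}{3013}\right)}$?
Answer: $\frac{\sqrt{4237899837673143}}{13676007} \approx 4.7601$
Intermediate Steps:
$O{\left(E \right)} = - \frac{2 E}{15}$ ($O{\left(E \right)} = 2 E \left(- \frac{1}{15}\right) = - \frac{2 E}{15}$)
$\sqrt{O{\left(-170 \right)} - \left(- \frac{3770}{4539} + \frac{2527}{3013}\right)} = \sqrt{\left(- \frac{2}{15}\right) \left(-170\right) - \left(- \frac{3770}{4539} + \frac{2527}{3013}\right)} = \sqrt{\frac{68}{3} - \frac{111043}{13676007}} = \sqrt{\frac{309878449}{13676007}} = \frac{\sqrt{4237899837673143}}{13676007}$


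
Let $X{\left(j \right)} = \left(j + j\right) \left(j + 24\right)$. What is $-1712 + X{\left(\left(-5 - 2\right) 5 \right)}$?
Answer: $-942$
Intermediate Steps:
$X{\left(j \right)} = 2 j \left(24 + j\right)$
$-1712 + X{\left(\left(-5 - 2\right) 5 \right)} = -1712 + 2 \left(-5 - 2\right) 5 \left(24 + \left(-5 - 2\right) 5\right) = -1712 + 2 \left(\left(-7\right) 5\right) \left(24 - 35\right) = -1712 + 2 \left(-35\right) \left(24 - 35\right) = -1712 + 2 \left(-35\right) \left(-11\right) = -1712 + 770 = -942$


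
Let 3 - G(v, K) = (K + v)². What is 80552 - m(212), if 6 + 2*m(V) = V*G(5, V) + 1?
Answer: 10143341/2 ≈ 5.0717e+6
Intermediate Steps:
G(v, K) = 3 - (K + v)²
m(V) = -5/2 + V*(3 - (5 + V)²)/2 (m(V) = -3 + (V*(3 - (V + 5)²) + 1)/2 = -3 + (V*(3 - (5 + V)²) + 1)/2 = -3 + (1 + V*(3 - (5 + V)²))/2 = -3 + (½ + V*(3 - (5 + V)²)/2) = -5/2 + V*(3 - (5 + V)²)/2)
80552 - m(212) = 80552 - (-5/2 - ½*212*(-3 + (5 + 212)²)) = 80552 - (-5/2 - ½*212*(-3 + 217²)) = 80552 - (-5/2 - ½*212*(-3 + 47089)) = 80552 - (-5/2 - ½*212*47086) = 80552 - (-5/2 - 4991116) = 80552 - 1*(-9982237/2) = 80552 + 9982237/2 = 10143341/2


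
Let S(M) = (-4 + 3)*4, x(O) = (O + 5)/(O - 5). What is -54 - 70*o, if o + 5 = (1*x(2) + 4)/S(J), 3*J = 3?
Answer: 1951/6 ≈ 325.17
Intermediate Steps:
x(O) = (5 + O)/(-5 + O)
J = 1 (J = (1/3)*3 = 1)
S(M) = -4 (S(M) = -1*4 = -4)
o = -65/12 (o = -5 + (1*((5 + 2)/(-5 + 2)) + 4)/(-4) = -5 + (1*(7/(-3)) + 4)*(-1/4) = -5 + (1*(-1/3*7) + 4)*(-1/4) = -5 + (1*(-7/3) + 4)*(-1/4) = -5 + (-7/3 + 4)*(-1/4) = -5 + (5/3)*(-1/4) = -5 - 5/12 = -65/12 ≈ -5.4167)
-54 - 70*o = -54 - 70*(-65/12) = -54 + 2275/6 = 1951/6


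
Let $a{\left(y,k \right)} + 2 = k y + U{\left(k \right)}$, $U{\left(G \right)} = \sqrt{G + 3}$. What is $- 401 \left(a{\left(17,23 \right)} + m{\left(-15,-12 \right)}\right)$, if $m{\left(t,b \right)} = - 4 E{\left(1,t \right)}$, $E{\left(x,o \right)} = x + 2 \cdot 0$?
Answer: $-154385 - 401 \sqrt{26} \approx -1.5643 \cdot 10^{5}$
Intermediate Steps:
$E{\left(x,o \right)} = x$ ($E{\left(x,o \right)} = x + 0 = x$)
$U{\left(G \right)} = \sqrt{3 + G}$
$m{\left(t,b \right)} = -4$ ($m{\left(t,b \right)} = \left(-4\right) 1 = -4$)
$a{\left(y,k \right)} = -2 + \sqrt{3 + k} + k y$ ($a{\left(y,k \right)} = -2 + \left(k y + \sqrt{3 + k}\right) = -2 + \left(\sqrt{3 + k} + k y\right) = -2 + \sqrt{3 + k} + k y$)
$- 401 \left(a{\left(17,23 \right)} + m{\left(-15,-12 \right)}\right) = - 401 \left(\left(-2 + \sqrt{3 + 23} + 23 \cdot 17\right) - 4\right) = - 401 \left(\left(-2 + \sqrt{26} + 391\right) - 4\right) = - 401 \left(\left(389 + \sqrt{26}\right) - 4\right) = - 401 \left(385 + \sqrt{26}\right) = -154385 - 401 \sqrt{26}$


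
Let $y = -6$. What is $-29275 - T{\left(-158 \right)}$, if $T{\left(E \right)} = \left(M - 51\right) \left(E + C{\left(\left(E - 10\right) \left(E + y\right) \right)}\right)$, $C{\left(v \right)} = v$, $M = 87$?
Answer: $-1015459$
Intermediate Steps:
$T{\left(E \right)} = 36 E + 36 \left(-10 + E\right) \left(-6 + E\right)$ ($T{\left(E \right)} = \left(87 - 51\right) \left(E + \left(E - 10\right) \left(E - 6\right)\right) = 36 \left(E + \left(-10 + E\right) \left(-6 + E\right)\right) = 36 E + 36 \left(-10 + E\right) \left(-6 + E\right)$)
$-29275 - T{\left(-158 \right)} = -29275 - \left(2160 - -85320 + 36 \left(-158\right)^{2}\right) = -29275 - \left(2160 + 85320 + 36 \cdot 24964\right) = -29275 - \left(2160 + 85320 + 898704\right) = -29275 - 986184 = -1015459$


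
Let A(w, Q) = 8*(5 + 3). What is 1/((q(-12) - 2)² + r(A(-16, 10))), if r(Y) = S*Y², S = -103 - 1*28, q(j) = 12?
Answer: -1/536476 ≈ -1.8640e-6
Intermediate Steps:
S = -131 (S = -103 - 28 = -131)
A(w, Q) = 64 (A(w, Q) = 8*8 = 64)
r(Y) = -131*Y²
1/((q(-12) - 2)² + r(A(-16, 10))) = 1/((12 - 2)² - 131*64²) = 1/(10² - 131*4096) = 1/(100 - 536576) = 1/(-536476) = -1/536476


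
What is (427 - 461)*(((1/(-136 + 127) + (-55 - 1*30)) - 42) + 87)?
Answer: 12274/9 ≈ 1363.8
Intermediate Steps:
(427 - 461)*(((1/(-136 + 127) + (-55 - 1*30)) - 42) + 87) = -34*(((1/(-9) + (-55 - 30)) - 42) + 87) = -34*(((-⅑ - 85) - 42) + 87) = -34*((-766/9 - 42) + 87) = -34*(-1144/9 + 87) = -34*(-361/9) = 12274/9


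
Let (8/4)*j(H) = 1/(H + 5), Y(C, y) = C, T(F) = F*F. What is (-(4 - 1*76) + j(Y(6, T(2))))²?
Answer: 2512225/484 ≈ 5190.5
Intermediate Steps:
T(F) = F²
j(H) = 1/(2*(5 + H)) (j(H) = 1/(2*(H + 5)) = 1/(2*(5 + H)))
(-(4 - 1*76) + j(Y(6, T(2))))² = (-(4 - 1*76) + 1/(2*(5 + 6)))² = (-(4 - 76) + (½)/11)² = (-1*(-72) + (½)*(1/11))² = (72 + 1/22)² = (1585/22)² = 2512225/484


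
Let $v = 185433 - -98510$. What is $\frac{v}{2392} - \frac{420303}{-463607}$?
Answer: $\frac{132643327177}{1108947944} \approx 119.61$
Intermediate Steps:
$v = 283943$ ($v = 185433 + 98510 = 283943$)
$\frac{v}{2392} - \frac{420303}{-463607} = \frac{283943}{2392} - \frac{420303}{-463607} = 283943 \cdot \frac{1}{2392} - - \frac{420303}{463607} = \frac{283943}{2392} + \frac{420303}{463607} = \frac{132643327177}{1108947944}$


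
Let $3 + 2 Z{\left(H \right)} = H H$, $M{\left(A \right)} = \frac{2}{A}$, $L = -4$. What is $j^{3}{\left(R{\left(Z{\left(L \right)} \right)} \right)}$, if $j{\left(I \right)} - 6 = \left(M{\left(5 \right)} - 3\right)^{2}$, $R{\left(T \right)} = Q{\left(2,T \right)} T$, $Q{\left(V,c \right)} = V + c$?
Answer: $\frac{32461759}{15625} \approx 2077.6$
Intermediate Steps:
$Z{\left(H \right)} = - \frac{3}{2} + \frac{H^{2}}{2}$ ($Z{\left(H \right)} = - \frac{3}{2} + \frac{H H}{2} = - \frac{3}{2} + \frac{H^{2}}{2}$)
$R{\left(T \right)} = T \left(2 + T\right)$ ($R{\left(T \right)} = \left(2 + T\right) T = T \left(2 + T\right)$)
$j{\left(I \right)} = \frac{319}{25}$ ($j{\left(I \right)} = 6 + \left(\frac{2}{5} - 3\right)^{2} = 6 + \left(- \frac{13}{5}\right)^{2} = 6 + \frac{169}{25} = \frac{319}{25}$)
$j^{3}{\left(R{\left(Z{\left(L \right)} \right)} \right)} = \left(\frac{319}{25}\right)^{3} = \frac{32461759}{15625}$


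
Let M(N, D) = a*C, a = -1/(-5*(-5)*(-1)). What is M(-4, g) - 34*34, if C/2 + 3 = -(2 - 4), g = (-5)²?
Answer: -28902/25 ≈ -1156.1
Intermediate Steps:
g = 25
a = 1/25 (a = -1/(25*(-1)) = -1/(-25) = -1*(-1/25) = 1/25 ≈ 0.040000)
C = -2 (C = -6 + 2*(-(2 - 4)) = -6 + 2*(-1*(-2)) = -6 + 2*2 = -6 + 4 = -2)
M(N, D) = -2/25 (M(N, D) = (1/25)*(-2) = -2/25)
M(-4, g) - 34*34 = -2/25 - 34*34 = -2/25 - 1156 = -28902/25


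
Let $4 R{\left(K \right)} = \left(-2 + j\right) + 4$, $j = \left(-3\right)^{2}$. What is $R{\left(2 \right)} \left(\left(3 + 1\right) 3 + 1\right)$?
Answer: $\frac{143}{4} \approx 35.75$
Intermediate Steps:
$j = 9$
$R{\left(K \right)} = \frac{11}{4}$ ($R{\left(K \right)} = \frac{\left(-2 + 9\right) + 4}{4} = \frac{7 + 4}{4} = \frac{1}{4} \cdot 11 = \frac{11}{4}$)
$R{\left(2 \right)} \left(\left(3 + 1\right) 3 + 1\right) = \frac{11 \left(\left(3 + 1\right) 3 + 1\right)}{4} = \frac{11 \left(4 \cdot 3 + 1\right)}{4} = \frac{11 \left(12 + 1\right)}{4} = \frac{11}{4} \cdot 13 = \frac{143}{4}$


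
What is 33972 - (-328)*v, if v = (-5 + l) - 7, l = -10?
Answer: 26756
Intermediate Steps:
v = -22 (v = (-5 - 10) - 7 = -15 - 7 = -22)
33972 - (-328)*v = 33972 - (-328)*(-22) = 33972 - 1*7216 = 33972 - 7216 = 26756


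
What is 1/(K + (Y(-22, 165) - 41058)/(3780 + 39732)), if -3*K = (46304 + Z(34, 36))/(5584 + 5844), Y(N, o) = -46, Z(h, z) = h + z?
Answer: -4439778/10199509 ≈ -0.43529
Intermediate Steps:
K = -7729/5714 (K = -(46304 + (34 + 36))/(3*(5584 + 5844)) = -(46304 + 70)/(3*11428) = -15458/11428 = -1/3*23187/5714 = -7729/5714 ≈ -1.3526)
1/(K + (Y(-22, 165) - 41058)/(3780 + 39732)) = 1/(-7729/5714 + (-46 - 41058)/(3780 + 39732)) = 1/(-7729/5714 - 41104/43512) = 1/(-7729/5714 - 41104*1/43512) = 1/(-7729/5714 - 734/777) = 1/(-10199509/4439778) = -4439778/10199509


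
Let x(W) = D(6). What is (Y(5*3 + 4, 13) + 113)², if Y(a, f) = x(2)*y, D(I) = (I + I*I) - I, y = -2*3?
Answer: 10609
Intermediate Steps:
y = -6
D(I) = I² (D(I) = (I + I²) - I = I²)
x(W) = 36 (x(W) = 6² = 36)
Y(a, f) = -216 (Y(a, f) = 36*(-6) = -216)
(Y(5*3 + 4, 13) + 113)² = (-216 + 113)² = (-103)² = 10609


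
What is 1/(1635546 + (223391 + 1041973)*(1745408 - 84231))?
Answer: 1/2101995208974 ≈ 4.7574e-13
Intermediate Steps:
1/(1635546 + (223391 + 1041973)*(1745408 - 84231)) = 1/(1635546 + 1265364*1661177) = 1/(1635546 + 2101993573428) = 1/2101995208974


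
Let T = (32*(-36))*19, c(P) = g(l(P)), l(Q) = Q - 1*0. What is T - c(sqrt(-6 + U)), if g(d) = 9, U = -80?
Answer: -21897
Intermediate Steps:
l(Q) = Q (l(Q) = Q + 0 = Q)
c(P) = 9
T = -21888 (T = -1152*19 = -21888)
T - c(sqrt(-6 + U)) = -21888 - 1*9 = -21888 - 9 = -21897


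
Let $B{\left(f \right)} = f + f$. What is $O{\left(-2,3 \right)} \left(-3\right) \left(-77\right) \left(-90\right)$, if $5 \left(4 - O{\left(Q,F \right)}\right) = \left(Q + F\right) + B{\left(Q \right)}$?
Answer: $-95634$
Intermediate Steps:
$B{\left(f \right)} = 2 f$
$O{\left(Q,F \right)} = 4 - \frac{3 Q}{5} - \frac{F}{5}$ ($O{\left(Q,F \right)} = 4 - \frac{\left(Q + F\right) + 2 Q}{5} = 4 - \frac{\left(F + Q\right) + 2 Q}{5} = 4 - \frac{F + 3 Q}{5} = 4 - \left(\frac{F}{5} + \frac{3 Q}{5}\right) = 4 - \frac{3 Q}{5} - \frac{F}{5}$)
$O{\left(-2,3 \right)} \left(-3\right) \left(-77\right) \left(-90\right) = \left(4 - - \frac{6}{5} - \frac{3}{5}\right) \left(-3\right) \left(-77\right) \left(-90\right) = \left(4 + \frac{6}{5} - \frac{3}{5}\right) \left(-3\right) \left(-77\right) \left(-90\right) = \frac{23}{5} \left(-3\right) \left(-77\right) \left(-90\right) = \left(- \frac{69}{5}\right) \left(-77\right) \left(-90\right) = \frac{5313}{5} \left(-90\right) = -95634$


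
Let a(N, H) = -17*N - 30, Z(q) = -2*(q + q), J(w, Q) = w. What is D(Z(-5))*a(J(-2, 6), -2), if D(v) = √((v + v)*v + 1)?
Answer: 12*√89 ≈ 113.21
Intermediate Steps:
Z(q) = -4*q
a(N, H) = -30 - 17*N
D(v) = √(1 + 2*v²) (D(v) = √((2*v)*v + 1) = √(2*v² + 1) = √(1 + 2*v²))
D(Z(-5))*a(J(-2, 6), -2) = √(1 + 2*(-4*(-5))²)*(-30 - 17*(-2)) = √(1 + 2*20²)*(-30 + 34) = √(1 + 2*400)*4 = √(1 + 800)*4 = √801*4 = (3*√89)*4 = 12*√89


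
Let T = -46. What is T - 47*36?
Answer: -1738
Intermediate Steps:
T - 47*36 = -46 - 47*36 = -46 - 1692 = -1738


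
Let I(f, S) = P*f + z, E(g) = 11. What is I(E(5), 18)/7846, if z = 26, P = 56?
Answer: 321/3923 ≈ 0.081825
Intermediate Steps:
I(f, S) = 26 + 56*f (I(f, S) = 56*f + 26 = 26 + 56*f)
I(E(5), 18)/7846 = (26 + 56*11)/7846 = (26 + 616)*(1/7846) = 642*(1/7846) = 321/3923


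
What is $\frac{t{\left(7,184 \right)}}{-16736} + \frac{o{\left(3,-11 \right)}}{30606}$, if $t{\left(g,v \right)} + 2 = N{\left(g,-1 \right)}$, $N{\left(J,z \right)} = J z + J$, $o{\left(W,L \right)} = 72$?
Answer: $\frac{105517}{42685168} \approx 0.002472$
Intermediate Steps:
$N{\left(J,z \right)} = J + J z$
$t{\left(g,v \right)} = -2$ ($t{\left(g,v \right)} = -2 + g \left(1 - 1\right) = -2 + g 0 = -2 + 0 = -2$)
$\frac{t{\left(7,184 \right)}}{-16736} + \frac{o{\left(3,-11 \right)}}{30606} = - \frac{2}{-16736} + \frac{72}{30606} = \left(-2\right) \left(- \frac{1}{16736}\right) + 72 \cdot \frac{1}{30606} = \frac{1}{8368} + \frac{12}{5101} = \frac{105517}{42685168}$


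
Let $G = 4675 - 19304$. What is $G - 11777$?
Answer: $-26406$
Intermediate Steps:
$G = -14629$ ($G = 4675 - 19304 = -14629$)
$G - 11777 = -14629 - 11777 = -26406$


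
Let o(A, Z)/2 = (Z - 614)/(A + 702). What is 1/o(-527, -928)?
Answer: -175/3084 ≈ -0.056744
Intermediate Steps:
o(A, Z) = 2*(-614 + Z)/(702 + A) (o(A, Z) = 2*((Z - 614)/(A + 702)) = 2*((-614 + Z)/(702 + A)) = 2*(-614 + Z)/(702 + A))
1/o(-527, -928) = 1/(2*(-614 - 928)/(702 - 527)) = 1/(2*(-1542)/175) = 1/(2*(1/175)*(-1542)) = 1/(-3084/175) = -175/3084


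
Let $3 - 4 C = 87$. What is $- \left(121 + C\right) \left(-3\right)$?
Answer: $300$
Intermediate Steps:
$C = -21$ ($C = \frac{3}{4} - \frac{87}{4} = -21$)
$- \left(121 + C\right) \left(-3\right) = - \left(121 - 21\right) \left(-3\right) = - 100 \left(-3\right) = \left(-1\right) \left(-300\right) = 300$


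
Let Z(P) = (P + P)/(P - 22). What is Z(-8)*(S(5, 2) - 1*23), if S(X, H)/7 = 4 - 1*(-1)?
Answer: 32/5 ≈ 6.4000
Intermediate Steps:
S(X, H) = 35 (S(X, H) = 7*(4 - 1*(-1)) = 7*(4 + 1) = 7*5 = 35)
Z(P) = 2*P/(-22 + P) (Z(P) = (2*P)/(-22 + P) = 2*P/(-22 + P))
Z(-8)*(S(5, 2) - 1*23) = (2*(-8)/(-22 - 8))*(35 - 1*23) = (2*(-8)/(-30))*(35 - 23) = (2*(-8)*(-1/30))*12 = (8/15)*12 = 32/5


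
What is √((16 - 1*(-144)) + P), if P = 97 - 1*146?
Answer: √111 ≈ 10.536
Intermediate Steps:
P = -49 (P = 97 - 146 = -49)
√((16 - 1*(-144)) + P) = √((16 - 1*(-144)) - 49) = √((16 + 144) - 49) = √(160 - 49) = √111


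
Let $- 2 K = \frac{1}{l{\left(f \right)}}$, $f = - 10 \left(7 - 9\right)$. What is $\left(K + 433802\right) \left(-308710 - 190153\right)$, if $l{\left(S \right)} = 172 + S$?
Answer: $- \frac{83100582077521}{384} \approx -2.1641 \cdot 10^{11}$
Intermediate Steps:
$f = 20$ ($f = \left(-10\right) \left(-2\right) = 20$)
$K = - \frac{1}{384}$ ($K = - \frac{1}{2 \left(172 + 20\right)} = - \frac{1}{2 \cdot 192} = \left(- \frac{1}{2}\right) \frac{1}{192} = - \frac{1}{384} \approx -0.0026042$)
$\left(K + 433802\right) \left(-308710 - 190153\right) = \left(- \frac{1}{384} + 433802\right) \left(-308710 - 190153\right) = \frac{166579967}{384} \left(-498863\right) = - \frac{83100582077521}{384}$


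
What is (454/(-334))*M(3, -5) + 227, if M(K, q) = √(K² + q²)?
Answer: 227 - 227*√34/167 ≈ 219.07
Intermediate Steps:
(454/(-334))*M(3, -5) + 227 = (454/(-334))*√(3² + (-5)²) + 227 = (454*(-1/334))*√(9 + 25) + 227 = -227*√34/167 + 227 = 227 - 227*√34/167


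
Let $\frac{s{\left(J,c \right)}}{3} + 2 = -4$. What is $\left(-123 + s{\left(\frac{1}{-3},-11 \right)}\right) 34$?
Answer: $-4794$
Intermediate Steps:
$s{\left(J,c \right)} = -18$ ($s{\left(J,c \right)} = -6 + 3 \left(-4\right) = -6 - 12 = -18$)
$\left(-123 + s{\left(\frac{1}{-3},-11 \right)}\right) 34 = \left(-123 - 18\right) 34 = \left(-141\right) 34 = -4794$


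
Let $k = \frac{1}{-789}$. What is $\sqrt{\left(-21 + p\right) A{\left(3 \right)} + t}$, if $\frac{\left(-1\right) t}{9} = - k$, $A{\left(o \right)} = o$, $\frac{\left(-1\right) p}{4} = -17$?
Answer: $\frac{6 \sqrt{270890}}{263} \approx 11.874$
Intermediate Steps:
$p = 68$ ($p = \left(-4\right) \left(-17\right) = 68$)
$k = - \frac{1}{789} \approx -0.0012674$
$t = - \frac{3}{263}$ ($t = - 9 \left(\left(-1\right) \left(- \frac{1}{789}\right)\right) = \left(-9\right) \frac{1}{789} = - \frac{3}{263} \approx -0.011407$)
$\sqrt{\left(-21 + p\right) A{\left(3 \right)} + t} = \sqrt{\left(-21 + 68\right) 3 - \frac{3}{263}} = \sqrt{47 \cdot 3 - \frac{3}{263}} = \sqrt{141 - \frac{3}{263}} = \sqrt{\frac{37080}{263}} = \frac{6 \sqrt{270890}}{263}$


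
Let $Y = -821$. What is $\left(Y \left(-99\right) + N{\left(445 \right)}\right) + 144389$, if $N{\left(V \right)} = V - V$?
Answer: $225668$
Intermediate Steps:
$N{\left(V \right)} = 0$
$\left(Y \left(-99\right) + N{\left(445 \right)}\right) + 144389 = \left(\left(-821\right) \left(-99\right) + 0\right) + 144389 = \left(81279 + 0\right) + 144389 = 81279 + 144389 = 225668$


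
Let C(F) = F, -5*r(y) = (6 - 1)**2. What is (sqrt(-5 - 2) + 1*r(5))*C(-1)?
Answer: 5 - I*sqrt(7) ≈ 5.0 - 2.6458*I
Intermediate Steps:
r(y) = -5 (r(y) = -(6 - 1)**2/5 = -1/5*5**2 = -1/5*25 = -5)
(sqrt(-5 - 2) + 1*r(5))*C(-1) = (sqrt(-5 - 2) + 1*(-5))*(-1) = (sqrt(-7) - 5)*(-1) = (I*sqrt(7) - 5)*(-1) = (-5 + I*sqrt(7))*(-1) = 5 - I*sqrt(7)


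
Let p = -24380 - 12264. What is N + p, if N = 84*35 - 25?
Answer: -33729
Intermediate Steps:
p = -36644
N = 2915 (N = 2940 - 25 = 2915)
N + p = 2915 - 36644 = -33729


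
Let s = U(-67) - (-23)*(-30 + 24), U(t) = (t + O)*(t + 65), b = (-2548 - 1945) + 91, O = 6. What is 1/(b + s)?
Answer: -1/4418 ≈ -0.00022635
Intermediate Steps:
b = -4402 (b = -4493 + 91 = -4402)
U(t) = (6 + t)*(65 + t) (U(t) = (t + 6)*(t + 65) = (6 + t)*(65 + t))
s = -16 (s = (390 + (-67)² + 71*(-67)) - (-23)*(-30 + 24) = (390 + 4489 - 4757) - (-23)*(-6) = 122 - 1*138 = 122 - 138 = -16)
1/(b + s) = 1/(-4402 - 16) = 1/(-4418) = -1/4418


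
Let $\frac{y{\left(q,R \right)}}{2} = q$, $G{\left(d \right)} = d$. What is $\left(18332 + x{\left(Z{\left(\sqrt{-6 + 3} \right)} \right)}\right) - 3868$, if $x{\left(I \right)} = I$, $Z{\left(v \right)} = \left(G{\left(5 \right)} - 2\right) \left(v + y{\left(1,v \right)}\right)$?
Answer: $14470 + 3 i \sqrt{3} \approx 14470.0 + 5.1962 i$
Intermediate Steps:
$y{\left(q,R \right)} = 2 q$
$Z{\left(v \right)} = 6 + 3 v$ ($Z{\left(v \right)} = \left(5 - 2\right) \left(v + 2 \cdot 1\right) = 3 \left(v + 2\right) = 3 \left(2 + v\right) = 6 + 3 v$)
$\left(18332 + x{\left(Z{\left(\sqrt{-6 + 3} \right)} \right)}\right) - 3868 = \left(18332 + \left(6 + 3 \sqrt{-6 + 3}\right)\right) - 3868 = \left(18332 + \left(6 + 3 \sqrt{-3}\right)\right) - 3868 = \left(18332 + \left(6 + 3 i \sqrt{3}\right)\right) - 3868 = \left(18338 + 3 i \sqrt{3}\right) - 3868 = 14470 + 3 i \sqrt{3}$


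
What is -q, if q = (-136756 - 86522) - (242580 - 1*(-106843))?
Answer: 572701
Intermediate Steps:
q = -572701 (q = -223278 - (242580 + 106843) = -223278 - 1*349423 = -223278 - 349423 = -572701)
-q = -1*(-572701) = 572701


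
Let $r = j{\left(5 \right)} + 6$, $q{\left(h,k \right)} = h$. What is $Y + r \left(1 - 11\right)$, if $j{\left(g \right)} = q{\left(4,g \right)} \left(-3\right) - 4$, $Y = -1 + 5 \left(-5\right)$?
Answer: $74$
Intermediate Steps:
$Y = -26$ ($Y = -1 - 25 = -26$)
$j{\left(g \right)} = -16$ ($j{\left(g \right)} = 4 \left(-3\right) - 4 = -12 - 4 = -16$)
$r = -10$ ($r = -16 + 6 = -10$)
$Y + r \left(1 - 11\right) = -26 - 10 \left(1 - 11\right) = -26 - -100 = -26 + 100 = 74$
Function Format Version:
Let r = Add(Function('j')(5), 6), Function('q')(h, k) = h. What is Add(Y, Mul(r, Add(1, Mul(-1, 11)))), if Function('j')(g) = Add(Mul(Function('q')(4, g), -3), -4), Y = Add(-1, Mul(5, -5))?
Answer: 74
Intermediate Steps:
Y = -26 (Y = Add(-1, -25) = -26)
Function('j')(g) = -16 (Function('j')(g) = Add(Mul(4, -3), -4) = Add(-12, -4) = -16)
r = -10 (r = Add(-16, 6) = -10)
Add(Y, Mul(r, Add(1, Mul(-1, 11)))) = Add(-26, Mul(-10, Add(1, Mul(-1, 11)))) = Add(-26, Mul(-10, Add(1, -11))) = Add(-26, Mul(-10, -10)) = Add(-26, 100) = 74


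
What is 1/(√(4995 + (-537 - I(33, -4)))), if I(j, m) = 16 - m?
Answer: √4438/4438 ≈ 0.015011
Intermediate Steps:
1/(√(4995 + (-537 - I(33, -4)))) = 1/(√(4995 + (-537 - (16 - 1*(-4))))) = 1/(√(4995 + (-537 - (16 + 4)))) = 1/(√(4995 + (-537 - 1*20))) = 1/(√(4995 + (-537 - 20))) = 1/(√(4995 - 557)) = 1/(√4438) = √4438/4438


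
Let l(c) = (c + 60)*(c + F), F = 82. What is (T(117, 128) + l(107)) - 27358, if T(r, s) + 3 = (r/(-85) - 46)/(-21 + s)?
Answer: 38213163/9095 ≈ 4201.6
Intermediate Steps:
T(r, s) = -3 + (-46 - r/85)/(-21 + s) (T(r, s) = -3 + (r/(-85) - 46)/(-21 + s) = -3 + (r*(-1/85) - 46)/(-21 + s) = -3 + (-r/85 - 46)/(-21 + s) = -3 + (-46 - r/85)/(-21 + s))
l(c) = (60 + c)*(82 + c) (l(c) = (c + 60)*(c + 82) = (60 + c)*(82 + c))
(T(117, 128) + l(107)) - 27358 = ((1445 - 1*117 - 255*128)/(85*(-21 + 128)) + (4920 + 107² + 142*107)) - 27358 = ((1/85)*(1445 - 117 - 32640)/107 + (4920 + 11449 + 15194)) - 27358 = ((1/85)*(1/107)*(-31312) + 31563) - 27358 = (-31312/9095 + 31563) - 27358 = 287034173/9095 - 27358 = 38213163/9095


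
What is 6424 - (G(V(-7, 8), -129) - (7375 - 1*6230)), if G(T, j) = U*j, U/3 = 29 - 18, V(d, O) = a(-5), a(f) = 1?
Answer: 11826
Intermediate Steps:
V(d, O) = 1
U = 33 (U = 3*(29 - 18) = 3*11 = 33)
G(T, j) = 33*j
6424 - (G(V(-7, 8), -129) - (7375 - 1*6230)) = 6424 - (33*(-129) - (7375 - 1*6230)) = 6424 - (-4257 - (7375 - 6230)) = 6424 - (-4257 - 1*1145) = 6424 - (-4257 - 1145) = 6424 - 1*(-5402) = 6424 + 5402 = 11826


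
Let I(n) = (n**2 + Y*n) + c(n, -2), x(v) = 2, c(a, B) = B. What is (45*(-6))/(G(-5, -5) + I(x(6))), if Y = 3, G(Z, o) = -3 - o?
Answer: -27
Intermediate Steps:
I(n) = -2 + n**2 + 3*n (I(n) = (n**2 + 3*n) - 2 = -2 + n**2 + 3*n)
(45*(-6))/(G(-5, -5) + I(x(6))) = (45*(-6))/((-3 - 1*(-5)) + (-2 + 2**2 + 3*2)) = -270/((-3 + 5) + (-2 + 4 + 6)) = -270/(2 + 8) = -270/10 = -270*1/10 = -27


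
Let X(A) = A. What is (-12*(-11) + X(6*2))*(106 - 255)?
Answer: -21456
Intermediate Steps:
(-12*(-11) + X(6*2))*(106 - 255) = (-12*(-11) + 6*2)*(106 - 255) = (132 + 12)*(-149) = 144*(-149) = -21456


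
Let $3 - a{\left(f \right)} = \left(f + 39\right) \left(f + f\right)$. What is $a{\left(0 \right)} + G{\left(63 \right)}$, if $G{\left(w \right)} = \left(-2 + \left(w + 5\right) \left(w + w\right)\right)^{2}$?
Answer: $73376359$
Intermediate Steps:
$a{\left(f \right)} = 3 - 2 f \left(39 + f\right)$ ($a{\left(f \right)} = 3 - \left(f + 39\right) \left(f + f\right) = 3 - \left(39 + f\right) 2 f = 3 - 2 f \left(39 + f\right)$)
$G{\left(w \right)} = \left(-2 + 2 w \left(5 + w\right)\right)^{2}$ ($G{\left(w \right)} = \left(-2 + \left(5 + w\right) 2 w\right)^{2} = \left(-2 + 2 w \left(5 + w\right)\right)^{2}$)
$a{\left(0 \right)} + G{\left(63 \right)} = \left(3 - 0 - 2 \cdot 0^{2}\right) + 4 \left(-1 + 63^{2} + 5 \cdot 63\right)^{2} = \left(3 + 0 - 0\right) + 4 \left(-1 + 3969 + 315\right)^{2} = \left(3 + 0 + 0\right) + 4 \cdot 4283^{2} = 3 + 4 \cdot 18344089 = 3 + 73376356 = 73376359$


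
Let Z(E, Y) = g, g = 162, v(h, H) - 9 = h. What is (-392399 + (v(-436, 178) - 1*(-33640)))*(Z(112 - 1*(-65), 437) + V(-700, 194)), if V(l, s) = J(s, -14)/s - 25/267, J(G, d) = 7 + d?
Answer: -1505807745301/25899 ≈ -5.8142e+7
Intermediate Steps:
v(h, H) = 9 + h
Z(E, Y) = 162
V(l, s) = -25/267 - 7/s (V(l, s) = (7 - 14)/s - 25/267 = -7/s - 25*1/267 = -7/s - 25/267 = -25/267 - 7/s)
(-392399 + (v(-436, 178) - 1*(-33640)))*(Z(112 - 1*(-65), 437) + V(-700, 194)) = (-392399 + ((9 - 436) - 1*(-33640)))*(162 + (-25/267 - 7/194)) = (-392399 + (-427 + 33640))*(162 + (-25/267 - 7*1/194)) = (-392399 + 33213)*(162 + (-25/267 - 7/194)) = -359186*(162 - 6719/51798) = -359186*8384557/51798 = -1505807745301/25899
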